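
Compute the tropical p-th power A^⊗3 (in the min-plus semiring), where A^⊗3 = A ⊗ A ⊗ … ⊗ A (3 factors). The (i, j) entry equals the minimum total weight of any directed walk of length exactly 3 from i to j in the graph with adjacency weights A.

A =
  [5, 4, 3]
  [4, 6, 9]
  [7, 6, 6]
A^⊗3 =
  [13, 12, 11]
  [12, 13, 12]
  [15, 14, 13]

Each entry (A^⊗3)_ij equals the minimum over all length-3 walks i = v_0 → v_1 → … → v_3 = j of Σ_t A[v_t][v_{t+1}]. For example, for (i, j) = (0, 2) we minimise over 9 possible intermediate vertex sequences; the minimum is 11, attained along the walk 0 → 1 → 0 → 2.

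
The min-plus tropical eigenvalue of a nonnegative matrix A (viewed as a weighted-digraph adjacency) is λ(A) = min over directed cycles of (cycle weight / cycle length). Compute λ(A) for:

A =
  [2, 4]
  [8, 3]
λ(A) = 2

Enumerate directed cycles and compute their means (weight / length). Sample:
  cycle 0 → 0: weight = 2, length = 1, mean = 2/1 ≈ 2.000
  cycle 1 → 1: weight = 3, length = 1, mean = 3/1 ≈ 3.000
  cycle 0 → 1 → 0: weight = 12, length = 2, mean = 12/2 ≈ 6.000
  cycle 1 → 0 → 1: weight = 12, length = 2, mean = 12/2 ≈ 6.000
Minimum mean = 2.000, attained e.g. along the cycle 0 → 0 with weight 2 and length 1. So λ(A) = 2/1 = 2.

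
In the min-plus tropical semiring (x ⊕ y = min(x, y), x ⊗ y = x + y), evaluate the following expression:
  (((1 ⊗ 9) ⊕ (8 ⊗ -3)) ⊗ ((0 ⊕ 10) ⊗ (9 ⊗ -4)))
(((1 ⊗ 9) ⊕ (8 ⊗ -3)) ⊗ ((0 ⊕ 10) ⊗ (9 ⊗ -4))) = 10

Expand innermost to outermost. Recall ⊕ takes the minimum of its arguments and ⊗ takes their sum. Working out the expression (((1 ⊗ 9) ⊕ (8 ⊗ -3)) ⊗ ((0 ⊕ 10) ⊗ (9 ⊗ -4))) gives 10.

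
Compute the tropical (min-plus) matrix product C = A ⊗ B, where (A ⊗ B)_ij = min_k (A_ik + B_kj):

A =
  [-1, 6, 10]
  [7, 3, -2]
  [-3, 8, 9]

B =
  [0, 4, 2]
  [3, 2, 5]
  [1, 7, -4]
A ⊗ B =
  [-1, 3, 1]
  [-1, 5, -6]
  [-3, 1, -1]

Apply the min-plus product entry-by-entry:
  C[0][0] = min over k of (A[0][0] + B[0][0] = -1 + 0 = -1, A[0][1] + B[1][0] = 6 + 3 = 9, A[0][2] + B[2][0] = 10 + 1 = 11) = -1 (attained at k = 0)
  C[0][1] = min over k of (A[0][0] + B[0][1] = -1 + 4 = 3, A[0][1] + B[1][1] = 6 + 2 = 8, A[0][2] + B[2][1] = 10 + 7 = 17) = 3 (attained at k = 0)
  C[0][2] = min over k of (A[0][0] + B[0][2] = -1 + 2 = 1, A[0][1] + B[1][2] = 6 + 5 = 11, A[0][2] + B[2][2] = 10 + -4 = 6) = 1 (attained at k = 0)
  C[1][0] = min over k of (A[1][0] + B[0][0] = 7 + 0 = 7, A[1][1] + B[1][0] = 3 + 3 = 6, A[1][2] + B[2][0] = -2 + 1 = -1) = -1 (attained at k = 2)
  C[1][1] = min over k of (A[1][0] + B[0][1] = 7 + 4 = 11, A[1][1] + B[1][1] = 3 + 2 = 5, A[1][2] + B[2][1] = -2 + 7 = 5) = 5 (attained at k = 1)
  C[1][2] = min over k of (A[1][0] + B[0][2] = 7 + 2 = 9, A[1][1] + B[1][2] = 3 + 5 = 8, A[1][2] + B[2][2] = -2 + -4 = -6) = -6 (attained at k = 2)
  C[2][0] = min over k of (A[2][0] + B[0][0] = -3 + 0 = -3, A[2][1] + B[1][0] = 8 + 3 = 11, A[2][2] + B[2][0] = 9 + 1 = 10) = -3 (attained at k = 0)
  C[2][1] = min over k of (A[2][0] + B[0][1] = -3 + 4 = 1, A[2][1] + B[1][1] = 8 + 2 = 10, A[2][2] + B[2][1] = 9 + 7 = 16) = 1 (attained at k = 0)
  C[2][2] = min over k of (A[2][0] + B[0][2] = -3 + 2 = -1, A[2][1] + B[1][2] = 8 + 5 = 13, A[2][2] + B[2][2] = 9 + -4 = 5) = -1 (attained at k = 0)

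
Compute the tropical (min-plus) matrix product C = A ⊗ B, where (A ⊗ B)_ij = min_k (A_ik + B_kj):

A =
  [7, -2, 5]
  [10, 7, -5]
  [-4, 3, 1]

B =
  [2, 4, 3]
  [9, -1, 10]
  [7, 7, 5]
A ⊗ B =
  [7, -3, 8]
  [2, 2, 0]
  [-2, 0, -1]

Apply the min-plus product entry-by-entry:
  C[0][0] = min over k of (A[0][0] + B[0][0] = 7 + 2 = 9, A[0][1] + B[1][0] = -2 + 9 = 7, A[0][2] + B[2][0] = 5 + 7 = 12) = 7 (attained at k = 1)
  C[0][1] = min over k of (A[0][0] + B[0][1] = 7 + 4 = 11, A[0][1] + B[1][1] = -2 + -1 = -3, A[0][2] + B[2][1] = 5 + 7 = 12) = -3 (attained at k = 1)
  C[0][2] = min over k of (A[0][0] + B[0][2] = 7 + 3 = 10, A[0][1] + B[1][2] = -2 + 10 = 8, A[0][2] + B[2][2] = 5 + 5 = 10) = 8 (attained at k = 1)
  C[1][0] = min over k of (A[1][0] + B[0][0] = 10 + 2 = 12, A[1][1] + B[1][0] = 7 + 9 = 16, A[1][2] + B[2][0] = -5 + 7 = 2) = 2 (attained at k = 2)
  C[1][1] = min over k of (A[1][0] + B[0][1] = 10 + 4 = 14, A[1][1] + B[1][1] = 7 + -1 = 6, A[1][2] + B[2][1] = -5 + 7 = 2) = 2 (attained at k = 2)
  C[1][2] = min over k of (A[1][0] + B[0][2] = 10 + 3 = 13, A[1][1] + B[1][2] = 7 + 10 = 17, A[1][2] + B[2][2] = -5 + 5 = 0) = 0 (attained at k = 2)
  C[2][0] = min over k of (A[2][0] + B[0][0] = -4 + 2 = -2, A[2][1] + B[1][0] = 3 + 9 = 12, A[2][2] + B[2][0] = 1 + 7 = 8) = -2 (attained at k = 0)
  C[2][1] = min over k of (A[2][0] + B[0][1] = -4 + 4 = 0, A[2][1] + B[1][1] = 3 + -1 = 2, A[2][2] + B[2][1] = 1 + 7 = 8) = 0 (attained at k = 0)
  C[2][2] = min over k of (A[2][0] + B[0][2] = -4 + 3 = -1, A[2][1] + B[1][2] = 3 + 10 = 13, A[2][2] + B[2][2] = 1 + 5 = 6) = -1 (attained at k = 0)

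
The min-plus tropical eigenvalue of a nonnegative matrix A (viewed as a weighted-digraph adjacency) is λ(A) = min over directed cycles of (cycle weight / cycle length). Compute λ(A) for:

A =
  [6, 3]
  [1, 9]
λ(A) = 2

Enumerate directed cycles and compute their means (weight / length). Sample:
  cycle 0 → 0: weight = 6, length = 1, mean = 6/1 ≈ 6.000
  cycle 1 → 1: weight = 9, length = 1, mean = 9/1 ≈ 9.000
  cycle 0 → 1 → 0: weight = 4, length = 2, mean = 4/2 ≈ 2.000
  cycle 1 → 0 → 1: weight = 4, length = 2, mean = 4/2 ≈ 2.000
Minimum mean = 2.000, attained e.g. along the cycle 0 → 1 → 0 with weight 4 and length 2. So λ(A) = 4/2 = 2.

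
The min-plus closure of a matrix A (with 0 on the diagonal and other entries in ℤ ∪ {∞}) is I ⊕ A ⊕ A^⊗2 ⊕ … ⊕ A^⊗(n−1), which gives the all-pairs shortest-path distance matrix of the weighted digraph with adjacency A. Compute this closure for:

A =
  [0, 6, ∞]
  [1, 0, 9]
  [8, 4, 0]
Closure =
  [0, 6, 15]
  [1, 0, 9]
  [5, 4, 0]

This is the Floyd-Warshall all-pairs shortest-path computation. For each intermediate vertex k = 0, 1, …, 2, update dist[i][j] ← min(dist[i][j], dist[i][k] + dist[k][j]). The final matrix gives, for each (i, j), the minimum total weight of any directed path from i to j (possibly empty when i = j).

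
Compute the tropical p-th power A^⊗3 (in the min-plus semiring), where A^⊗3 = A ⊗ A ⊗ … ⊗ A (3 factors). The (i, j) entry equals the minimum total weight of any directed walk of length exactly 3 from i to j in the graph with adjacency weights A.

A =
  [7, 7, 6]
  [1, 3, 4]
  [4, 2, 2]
A^⊗3 =
  [9, 10, 10]
  [7, 8, 8]
  [5, 6, 6]

Each entry (A^⊗3)_ij equals the minimum over all length-3 walks i = v_0 → v_1 → … → v_3 = j of Σ_t A[v_t][v_{t+1}]. For example, for (i, j) = (0, 2) we minimise over 9 possible intermediate vertex sequences; the minimum is 10, attained along the walk 0 → 2 → 2 → 2.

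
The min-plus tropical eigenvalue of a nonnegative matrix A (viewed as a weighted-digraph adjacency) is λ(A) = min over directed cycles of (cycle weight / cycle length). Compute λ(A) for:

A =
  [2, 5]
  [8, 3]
λ(A) = 2

Enumerate directed cycles and compute their means (weight / length). Sample:
  cycle 0 → 0: weight = 2, length = 1, mean = 2/1 ≈ 2.000
  cycle 1 → 1: weight = 3, length = 1, mean = 3/1 ≈ 3.000
  cycle 0 → 1 → 0: weight = 13, length = 2, mean = 13/2 ≈ 6.500
  cycle 1 → 0 → 1: weight = 13, length = 2, mean = 13/2 ≈ 6.500
Minimum mean = 2.000, attained e.g. along the cycle 0 → 0 with weight 2 and length 1. So λ(A) = 2/1 = 2.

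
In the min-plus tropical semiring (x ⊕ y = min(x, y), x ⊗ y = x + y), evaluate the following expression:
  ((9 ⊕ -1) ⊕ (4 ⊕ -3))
((9 ⊕ -1) ⊕ (4 ⊕ -3)) = -3

Expand innermost to outermost. Recall ⊕ takes the minimum of its arguments and ⊗ takes their sum. Working out the expression ((9 ⊕ -1) ⊕ (4 ⊕ -3)) gives -3.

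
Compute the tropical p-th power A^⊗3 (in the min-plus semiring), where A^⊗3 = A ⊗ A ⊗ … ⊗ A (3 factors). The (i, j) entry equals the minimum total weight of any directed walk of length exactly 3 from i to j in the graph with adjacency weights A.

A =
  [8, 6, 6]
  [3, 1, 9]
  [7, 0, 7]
A^⊗3 =
  [9, 7, 15]
  [5, 3, 10]
  [4, 2, 9]

Each entry (A^⊗3)_ij equals the minimum over all length-3 walks i = v_0 → v_1 → … → v_3 = j of Σ_t A[v_t][v_{t+1}]. For example, for (i, j) = (0, 2) we minimise over 9 possible intermediate vertex sequences; the minimum is 15, attained along the walk 0 → 1 → 0 → 2.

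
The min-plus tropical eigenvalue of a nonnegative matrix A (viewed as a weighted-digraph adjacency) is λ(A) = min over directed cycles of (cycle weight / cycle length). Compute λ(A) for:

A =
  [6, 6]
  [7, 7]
λ(A) = 6

Enumerate directed cycles and compute their means (weight / length). Sample:
  cycle 0 → 0: weight = 6, length = 1, mean = 6/1 ≈ 6.000
  cycle 1 → 1: weight = 7, length = 1, mean = 7/1 ≈ 7.000
  cycle 0 → 1 → 0: weight = 13, length = 2, mean = 13/2 ≈ 6.500
  cycle 1 → 0 → 1: weight = 13, length = 2, mean = 13/2 ≈ 6.500
Minimum mean = 6.000, attained e.g. along the cycle 0 → 0 with weight 6 and length 1. So λ(A) = 6/1 = 6.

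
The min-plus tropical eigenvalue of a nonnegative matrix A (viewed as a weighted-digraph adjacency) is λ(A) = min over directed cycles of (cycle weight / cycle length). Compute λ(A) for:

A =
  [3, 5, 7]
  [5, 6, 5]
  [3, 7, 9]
λ(A) = 3

Enumerate directed cycles and compute their means (weight / length). Sample:
  cycle 0 → 0: weight = 3, length = 1, mean = 3/1 ≈ 3.000
  cycle 1 → 1: weight = 6, length = 1, mean = 6/1 ≈ 6.000
  cycle 2 → 2: weight = 9, length = 1, mean = 9/1 ≈ 9.000
  cycle 0 → 1 → 0: weight = 10, length = 2, mean = 10/2 ≈ 5.000
  cycle 0 → 2 → 0: weight = 10, length = 2, mean = 10/2 ≈ 5.000
  cycle 1 → 0 → 1: weight = 10, length = 2, mean = 10/2 ≈ 5.000
Minimum mean = 3.000, attained e.g. along the cycle 0 → 0 with weight 3 and length 1. So λ(A) = 3/1 = 3.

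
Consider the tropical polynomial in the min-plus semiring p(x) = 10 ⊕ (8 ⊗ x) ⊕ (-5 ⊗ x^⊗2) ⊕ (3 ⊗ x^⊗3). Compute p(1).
p(1) = -3

A tropical monomial a ⊗ x^⊗i evaluates to a + i · x. Evaluating each term at x = 1:
  Term 0 contributes 10 + 0 · 1 = 10
  Term 1 contributes 8 + 1 · 1 = 9
  Term 2 contributes -5 + 2 · 1 = -3
  Term 3 contributes 3 + 3 · 1 = 6
p(1) = ⊕ of these = min[10, 9, -3, 6] = -3.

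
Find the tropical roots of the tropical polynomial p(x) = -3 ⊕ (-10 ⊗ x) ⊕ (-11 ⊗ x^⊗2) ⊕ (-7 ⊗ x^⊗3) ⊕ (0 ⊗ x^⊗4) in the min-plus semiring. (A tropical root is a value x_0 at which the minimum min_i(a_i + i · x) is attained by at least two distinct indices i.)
Roots: {-7, -4, 1, 7}

Each tropical root is a break point of the lower envelope of the lines y = a_i + i · x (there are 5 lines, with slopes 0, 1, ..., 4). Only the lines that attain the minimum somewhere contribute to roots; other lines are dominated. Here the surviving (envelope) indices are i = 4, i = 3, i = 2, i = 1, i = 0.
Intersections between consecutive envelope lines give the roots: for adjacent envelope indices i < j the intersection is x = (a_i − a_j) / (j − i). Reading off the sorted break points: {-7, -4, 1, 7}.
Verification: at each break x_0, at least two indices attain the minimum of min_i(a_i + i · x_0).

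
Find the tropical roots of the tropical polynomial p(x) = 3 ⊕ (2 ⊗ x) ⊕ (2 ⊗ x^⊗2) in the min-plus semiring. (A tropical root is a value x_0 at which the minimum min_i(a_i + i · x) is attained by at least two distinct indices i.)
Roots: {0, 1}

Each tropical root is a break point of the lower envelope of the lines y = a_i + i · x (there are 3 lines, with slopes 0, 1, ..., 2). Only the lines that attain the minimum somewhere contribute to roots; other lines are dominated. Here the surviving (envelope) indices are i = 2, i = 1, i = 0.
Intersections between consecutive envelope lines give the roots: for adjacent envelope indices i < j the intersection is x = (a_i − a_j) / (j − i). Reading off the sorted break points: {0, 1}.
Verification: at each break x_0, at least two indices attain the minimum of min_i(a_i + i · x_0).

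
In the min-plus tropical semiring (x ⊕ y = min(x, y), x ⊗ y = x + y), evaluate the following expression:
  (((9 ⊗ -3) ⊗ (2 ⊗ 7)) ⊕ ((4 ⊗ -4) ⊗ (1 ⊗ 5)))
(((9 ⊗ -3) ⊗ (2 ⊗ 7)) ⊕ ((4 ⊗ -4) ⊗ (1 ⊗ 5))) = 6

Expand innermost to outermost. Recall ⊕ takes the minimum of its arguments and ⊗ takes their sum. Working out the expression (((9 ⊗ -3) ⊗ (2 ⊗ 7)) ⊕ ((4 ⊗ -4) ⊗ (1 ⊗ 5))) gives 6.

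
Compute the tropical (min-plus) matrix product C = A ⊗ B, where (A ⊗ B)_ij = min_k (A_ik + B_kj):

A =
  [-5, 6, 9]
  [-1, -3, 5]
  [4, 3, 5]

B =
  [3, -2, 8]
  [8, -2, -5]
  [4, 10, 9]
A ⊗ B =
  [-2, -7, 1]
  [2, -5, -8]
  [7, 1, -2]

Apply the min-plus product entry-by-entry:
  C[0][0] = min over k of (A[0][0] + B[0][0] = -5 + 3 = -2, A[0][1] + B[1][0] = 6 + 8 = 14, A[0][2] + B[2][0] = 9 + 4 = 13) = -2 (attained at k = 0)
  C[0][1] = min over k of (A[0][0] + B[0][1] = -5 + -2 = -7, A[0][1] + B[1][1] = 6 + -2 = 4, A[0][2] + B[2][1] = 9 + 10 = 19) = -7 (attained at k = 0)
  C[0][2] = min over k of (A[0][0] + B[0][2] = -5 + 8 = 3, A[0][1] + B[1][2] = 6 + -5 = 1, A[0][2] + B[2][2] = 9 + 9 = 18) = 1 (attained at k = 1)
  C[1][0] = min over k of (A[1][0] + B[0][0] = -1 + 3 = 2, A[1][1] + B[1][0] = -3 + 8 = 5, A[1][2] + B[2][0] = 5 + 4 = 9) = 2 (attained at k = 0)
  C[1][1] = min over k of (A[1][0] + B[0][1] = -1 + -2 = -3, A[1][1] + B[1][1] = -3 + -2 = -5, A[1][2] + B[2][1] = 5 + 10 = 15) = -5 (attained at k = 1)
  C[1][2] = min over k of (A[1][0] + B[0][2] = -1 + 8 = 7, A[1][1] + B[1][2] = -3 + -5 = -8, A[1][2] + B[2][2] = 5 + 9 = 14) = -8 (attained at k = 1)
  C[2][0] = min over k of (A[2][0] + B[0][0] = 4 + 3 = 7, A[2][1] + B[1][0] = 3 + 8 = 11, A[2][2] + B[2][0] = 5 + 4 = 9) = 7 (attained at k = 0)
  C[2][1] = min over k of (A[2][0] + B[0][1] = 4 + -2 = 2, A[2][1] + B[1][1] = 3 + -2 = 1, A[2][2] + B[2][1] = 5 + 10 = 15) = 1 (attained at k = 1)
  C[2][2] = min over k of (A[2][0] + B[0][2] = 4 + 8 = 12, A[2][1] + B[1][2] = 3 + -5 = -2, A[2][2] + B[2][2] = 5 + 9 = 14) = -2 (attained at k = 1)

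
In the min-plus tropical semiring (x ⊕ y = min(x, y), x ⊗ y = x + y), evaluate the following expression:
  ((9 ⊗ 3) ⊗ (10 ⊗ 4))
((9 ⊗ 3) ⊗ (10 ⊗ 4)) = 26

Expand innermost to outermost. Recall ⊕ takes the minimum of its arguments and ⊗ takes their sum. Working out the expression ((9 ⊗ 3) ⊗ (10 ⊗ 4)) gives 26.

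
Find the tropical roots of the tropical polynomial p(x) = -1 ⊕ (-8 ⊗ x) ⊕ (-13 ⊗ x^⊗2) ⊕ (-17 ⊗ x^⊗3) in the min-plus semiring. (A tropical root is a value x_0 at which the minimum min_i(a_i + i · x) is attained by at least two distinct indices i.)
Roots: {4, 5, 7}

Each tropical root is a break point of the lower envelope of the lines y = a_i + i · x (there are 4 lines, with slopes 0, 1, ..., 3). Only the lines that attain the minimum somewhere contribute to roots; other lines are dominated. Here the surviving (envelope) indices are i = 3, i = 2, i = 1, i = 0.
Intersections between consecutive envelope lines give the roots: for adjacent envelope indices i < j the intersection is x = (a_i − a_j) / (j − i). Reading off the sorted break points: {4, 5, 7}.
Verification: at each break x_0, at least two indices attain the minimum of min_i(a_i + i · x_0).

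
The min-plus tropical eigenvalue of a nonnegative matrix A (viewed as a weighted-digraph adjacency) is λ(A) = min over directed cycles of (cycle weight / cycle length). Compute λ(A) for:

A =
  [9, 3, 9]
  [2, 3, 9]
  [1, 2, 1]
λ(A) = 1

Enumerate directed cycles and compute their means (weight / length). Sample:
  cycle 0 → 0: weight = 9, length = 1, mean = 9/1 ≈ 9.000
  cycle 1 → 1: weight = 3, length = 1, mean = 3/1 ≈ 3.000
  cycle 2 → 2: weight = 1, length = 1, mean = 1/1 ≈ 1.000
  cycle 0 → 1 → 0: weight = 5, length = 2, mean = 5/2 ≈ 2.500
  cycle 0 → 2 → 0: weight = 10, length = 2, mean = 10/2 ≈ 5.000
  cycle 1 → 0 → 1: weight = 5, length = 2, mean = 5/2 ≈ 2.500
Minimum mean = 1.000, attained e.g. along the cycle 2 → 2 with weight 1 and length 1. So λ(A) = 1/1 = 1.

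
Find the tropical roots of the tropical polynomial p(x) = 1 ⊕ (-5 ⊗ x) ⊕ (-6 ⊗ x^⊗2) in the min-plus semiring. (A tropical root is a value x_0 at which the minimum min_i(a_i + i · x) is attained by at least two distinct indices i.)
Roots: {1, 6}

Each tropical root is a break point of the lower envelope of the lines y = a_i + i · x (there are 3 lines, with slopes 0, 1, ..., 2). Only the lines that attain the minimum somewhere contribute to roots; other lines are dominated. Here the surviving (envelope) indices are i = 2, i = 1, i = 0.
Intersections between consecutive envelope lines give the roots: for adjacent envelope indices i < j the intersection is x = (a_i − a_j) / (j − i). Reading off the sorted break points: {1, 6}.
Verification: at each break x_0, at least two indices attain the minimum of min_i(a_i + i · x_0).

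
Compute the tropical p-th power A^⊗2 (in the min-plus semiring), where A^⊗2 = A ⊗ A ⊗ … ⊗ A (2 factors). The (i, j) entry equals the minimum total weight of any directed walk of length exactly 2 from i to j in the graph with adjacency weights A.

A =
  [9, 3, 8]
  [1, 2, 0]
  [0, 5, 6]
A^⊗2 =
  [4, 5, 3]
  [0, 4, 2]
  [6, 3, 5]

Each entry (A^⊗2)_ij equals the minimum over all length-2 walks i = v_0 → v_1 → … → v_2 = j of Σ_t A[v_t][v_{t+1}]. For example, for (i, j) = (0, 2) we minimise over 3 possible intermediate vertex sequences; the minimum is 3, attained along the walk 0 → 1 → 2.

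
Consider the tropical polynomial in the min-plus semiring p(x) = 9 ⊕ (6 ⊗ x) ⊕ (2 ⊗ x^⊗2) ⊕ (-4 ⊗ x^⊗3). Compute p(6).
p(6) = 9

A tropical monomial a ⊗ x^⊗i evaluates to a + i · x. Evaluating each term at x = 6:
  Term 0 contributes 9 + 0 · 6 = 9
  Term 1 contributes 6 + 1 · 6 = 12
  Term 2 contributes 2 + 2 · 6 = 14
  Term 3 contributes -4 + 3 · 6 = 14
p(6) = ⊕ of these = min[9, 12, 14, 14] = 9.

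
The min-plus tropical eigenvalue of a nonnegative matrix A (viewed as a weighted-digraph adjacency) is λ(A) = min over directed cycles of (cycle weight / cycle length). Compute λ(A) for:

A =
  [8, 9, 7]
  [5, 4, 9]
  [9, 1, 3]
λ(A) = 3

Enumerate directed cycles and compute their means (weight / length). Sample:
  cycle 0 → 0: weight = 8, length = 1, mean = 8/1 ≈ 8.000
  cycle 1 → 1: weight = 4, length = 1, mean = 4/1 ≈ 4.000
  cycle 2 → 2: weight = 3, length = 1, mean = 3/1 ≈ 3.000
  cycle 0 → 1 → 0: weight = 14, length = 2, mean = 14/2 ≈ 7.000
  cycle 0 → 2 → 0: weight = 16, length = 2, mean = 16/2 ≈ 8.000
  cycle 1 → 0 → 1: weight = 14, length = 2, mean = 14/2 ≈ 7.000
Minimum mean = 3.000, attained e.g. along the cycle 2 → 2 with weight 3 and length 1. So λ(A) = 3/1 = 3.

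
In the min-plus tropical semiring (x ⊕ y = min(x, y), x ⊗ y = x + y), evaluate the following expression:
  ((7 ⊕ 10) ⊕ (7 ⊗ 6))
((7 ⊕ 10) ⊕ (7 ⊗ 6)) = 7

Expand innermost to outermost. Recall ⊕ takes the minimum of its arguments and ⊗ takes their sum. Working out the expression ((7 ⊕ 10) ⊕ (7 ⊗ 6)) gives 7.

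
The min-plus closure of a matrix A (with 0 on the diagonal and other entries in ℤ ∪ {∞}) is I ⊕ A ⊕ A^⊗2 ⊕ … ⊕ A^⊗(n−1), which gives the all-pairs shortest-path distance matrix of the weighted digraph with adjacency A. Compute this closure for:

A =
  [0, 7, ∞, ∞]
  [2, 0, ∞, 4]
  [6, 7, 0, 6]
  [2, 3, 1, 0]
Closure =
  [0, 7, 12, 11]
  [2, 0, 5, 4]
  [6, 7, 0, 6]
  [2, 3, 1, 0]

This is the Floyd-Warshall all-pairs shortest-path computation. For each intermediate vertex k = 0, 1, …, 3, update dist[i][j] ← min(dist[i][j], dist[i][k] + dist[k][j]). The final matrix gives, for each (i, j), the minimum total weight of any directed path from i to j (possibly empty when i = j).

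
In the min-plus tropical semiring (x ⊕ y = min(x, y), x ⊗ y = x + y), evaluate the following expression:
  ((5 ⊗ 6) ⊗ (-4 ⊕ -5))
((5 ⊗ 6) ⊗ (-4 ⊕ -5)) = 6

Expand innermost to outermost. Recall ⊕ takes the minimum of its arguments and ⊗ takes their sum. Working out the expression ((5 ⊗ 6) ⊗ (-4 ⊕ -5)) gives 6.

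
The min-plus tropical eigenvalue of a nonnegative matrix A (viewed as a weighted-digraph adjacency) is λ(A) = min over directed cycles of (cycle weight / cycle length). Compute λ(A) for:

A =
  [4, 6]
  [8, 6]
λ(A) = 4

Enumerate directed cycles and compute their means (weight / length). Sample:
  cycle 0 → 0: weight = 4, length = 1, mean = 4/1 ≈ 4.000
  cycle 1 → 1: weight = 6, length = 1, mean = 6/1 ≈ 6.000
  cycle 0 → 1 → 0: weight = 14, length = 2, mean = 14/2 ≈ 7.000
  cycle 1 → 0 → 1: weight = 14, length = 2, mean = 14/2 ≈ 7.000
Minimum mean = 4.000, attained e.g. along the cycle 0 → 0 with weight 4 and length 1. So λ(A) = 4/1 = 4.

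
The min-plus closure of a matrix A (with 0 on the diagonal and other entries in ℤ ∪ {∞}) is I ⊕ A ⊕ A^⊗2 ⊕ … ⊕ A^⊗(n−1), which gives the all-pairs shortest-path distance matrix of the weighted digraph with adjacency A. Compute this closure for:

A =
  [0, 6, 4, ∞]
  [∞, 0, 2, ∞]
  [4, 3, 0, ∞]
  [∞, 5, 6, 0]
Closure =
  [0, 6, 4, ∞]
  [6, 0, 2, ∞]
  [4, 3, 0, ∞]
  [10, 5, 6, 0]

This is the Floyd-Warshall all-pairs shortest-path computation. For each intermediate vertex k = 0, 1, …, 3, update dist[i][j] ← min(dist[i][j], dist[i][k] + dist[k][j]). The final matrix gives, for each (i, j), the minimum total weight of any directed path from i to j (possibly empty when i = j).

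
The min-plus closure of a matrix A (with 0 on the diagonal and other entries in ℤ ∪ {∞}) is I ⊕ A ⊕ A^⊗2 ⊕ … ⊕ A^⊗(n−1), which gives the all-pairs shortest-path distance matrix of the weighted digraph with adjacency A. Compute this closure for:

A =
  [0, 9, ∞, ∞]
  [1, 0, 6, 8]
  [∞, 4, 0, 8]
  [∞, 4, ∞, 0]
Closure =
  [0, 9, 15, 17]
  [1, 0, 6, 8]
  [5, 4, 0, 8]
  [5, 4, 10, 0]

This is the Floyd-Warshall all-pairs shortest-path computation. For each intermediate vertex k = 0, 1, …, 3, update dist[i][j] ← min(dist[i][j], dist[i][k] + dist[k][j]). The final matrix gives, for each (i, j), the minimum total weight of any directed path from i to j (possibly empty when i = j).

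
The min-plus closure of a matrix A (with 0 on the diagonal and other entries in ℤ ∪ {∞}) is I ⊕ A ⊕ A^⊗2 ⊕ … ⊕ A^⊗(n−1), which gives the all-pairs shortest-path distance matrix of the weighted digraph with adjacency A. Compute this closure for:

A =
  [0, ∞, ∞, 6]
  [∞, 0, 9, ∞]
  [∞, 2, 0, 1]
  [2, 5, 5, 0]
Closure =
  [0, 11, 11, 6]
  [12, 0, 9, 10]
  [3, 2, 0, 1]
  [2, 5, 5, 0]

This is the Floyd-Warshall all-pairs shortest-path computation. For each intermediate vertex k = 0, 1, …, 3, update dist[i][j] ← min(dist[i][j], dist[i][k] + dist[k][j]). The final matrix gives, for each (i, j), the minimum total weight of any directed path from i to j (possibly empty when i = j).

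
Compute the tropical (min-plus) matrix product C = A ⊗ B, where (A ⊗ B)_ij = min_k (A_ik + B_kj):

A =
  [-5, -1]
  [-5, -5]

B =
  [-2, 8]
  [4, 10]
A ⊗ B =
  [-7, 3]
  [-7, 3]

Apply the min-plus product entry-by-entry:
  C[0][0] = min over k of (A[0][0] + B[0][0] = -5 + -2 = -7, A[0][1] + B[1][0] = -1 + 4 = 3) = -7 (attained at k = 0)
  C[0][1] = min over k of (A[0][0] + B[0][1] = -5 + 8 = 3, A[0][1] + B[1][1] = -1 + 10 = 9) = 3 (attained at k = 0)
  C[1][0] = min over k of (A[1][0] + B[0][0] = -5 + -2 = -7, A[1][1] + B[1][0] = -5 + 4 = -1) = -7 (attained at k = 0)
  C[1][1] = min over k of (A[1][0] + B[0][1] = -5 + 8 = 3, A[1][1] + B[1][1] = -5 + 10 = 5) = 3 (attained at k = 0)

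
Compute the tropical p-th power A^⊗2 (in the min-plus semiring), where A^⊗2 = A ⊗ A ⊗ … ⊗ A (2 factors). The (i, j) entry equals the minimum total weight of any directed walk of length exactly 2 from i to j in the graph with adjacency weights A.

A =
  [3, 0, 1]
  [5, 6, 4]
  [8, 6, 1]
A^⊗2 =
  [5, 3, 2]
  [8, 5, 5]
  [9, 7, 2]

Each entry (A^⊗2)_ij equals the minimum over all length-2 walks i = v_0 → v_1 → … → v_2 = j of Σ_t A[v_t][v_{t+1}]. For example, for (i, j) = (0, 2) we minimise over 3 possible intermediate vertex sequences; the minimum is 2, attained along the walk 0 → 2 → 2.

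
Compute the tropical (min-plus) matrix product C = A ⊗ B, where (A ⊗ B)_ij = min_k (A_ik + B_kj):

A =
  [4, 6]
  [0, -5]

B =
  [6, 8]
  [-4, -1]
A ⊗ B =
  [2, 5]
  [-9, -6]

Apply the min-plus product entry-by-entry:
  C[0][0] = min over k of (A[0][0] + B[0][0] = 4 + 6 = 10, A[0][1] + B[1][0] = 6 + -4 = 2) = 2 (attained at k = 1)
  C[0][1] = min over k of (A[0][0] + B[0][1] = 4 + 8 = 12, A[0][1] + B[1][1] = 6 + -1 = 5) = 5 (attained at k = 1)
  C[1][0] = min over k of (A[1][0] + B[0][0] = 0 + 6 = 6, A[1][1] + B[1][0] = -5 + -4 = -9) = -9 (attained at k = 1)
  C[1][1] = min over k of (A[1][0] + B[0][1] = 0 + 8 = 8, A[1][1] + B[1][1] = -5 + -1 = -6) = -6 (attained at k = 1)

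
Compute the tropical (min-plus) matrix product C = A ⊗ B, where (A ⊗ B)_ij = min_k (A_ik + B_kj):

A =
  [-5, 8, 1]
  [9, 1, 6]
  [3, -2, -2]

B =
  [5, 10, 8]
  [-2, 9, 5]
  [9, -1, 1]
A ⊗ B =
  [0, 0, 2]
  [-1, 5, 6]
  [-4, -3, -1]

Apply the min-plus product entry-by-entry:
  C[0][0] = min over k of (A[0][0] + B[0][0] = -5 + 5 = 0, A[0][1] + B[1][0] = 8 + -2 = 6, A[0][2] + B[2][0] = 1 + 9 = 10) = 0 (attained at k = 0)
  C[0][1] = min over k of (A[0][0] + B[0][1] = -5 + 10 = 5, A[0][1] + B[1][1] = 8 + 9 = 17, A[0][2] + B[2][1] = 1 + -1 = 0) = 0 (attained at k = 2)
  C[0][2] = min over k of (A[0][0] + B[0][2] = -5 + 8 = 3, A[0][1] + B[1][2] = 8 + 5 = 13, A[0][2] + B[2][2] = 1 + 1 = 2) = 2 (attained at k = 2)
  C[1][0] = min over k of (A[1][0] + B[0][0] = 9 + 5 = 14, A[1][1] + B[1][0] = 1 + -2 = -1, A[1][2] + B[2][0] = 6 + 9 = 15) = -1 (attained at k = 1)
  C[1][1] = min over k of (A[1][0] + B[0][1] = 9 + 10 = 19, A[1][1] + B[1][1] = 1 + 9 = 10, A[1][2] + B[2][1] = 6 + -1 = 5) = 5 (attained at k = 2)
  C[1][2] = min over k of (A[1][0] + B[0][2] = 9 + 8 = 17, A[1][1] + B[1][2] = 1 + 5 = 6, A[1][2] + B[2][2] = 6 + 1 = 7) = 6 (attained at k = 1)
  C[2][0] = min over k of (A[2][0] + B[0][0] = 3 + 5 = 8, A[2][1] + B[1][0] = -2 + -2 = -4, A[2][2] + B[2][0] = -2 + 9 = 7) = -4 (attained at k = 1)
  C[2][1] = min over k of (A[2][0] + B[0][1] = 3 + 10 = 13, A[2][1] + B[1][1] = -2 + 9 = 7, A[2][2] + B[2][1] = -2 + -1 = -3) = -3 (attained at k = 2)
  C[2][2] = min over k of (A[2][0] + B[0][2] = 3 + 8 = 11, A[2][1] + B[1][2] = -2 + 5 = 3, A[2][2] + B[2][2] = -2 + 1 = -1) = -1 (attained at k = 2)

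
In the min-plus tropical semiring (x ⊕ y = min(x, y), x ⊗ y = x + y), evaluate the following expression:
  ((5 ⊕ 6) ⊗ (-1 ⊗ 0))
((5 ⊕ 6) ⊗ (-1 ⊗ 0)) = 4

Expand innermost to outermost. Recall ⊕ takes the minimum of its arguments and ⊗ takes their sum. Working out the expression ((5 ⊕ 6) ⊗ (-1 ⊗ 0)) gives 4.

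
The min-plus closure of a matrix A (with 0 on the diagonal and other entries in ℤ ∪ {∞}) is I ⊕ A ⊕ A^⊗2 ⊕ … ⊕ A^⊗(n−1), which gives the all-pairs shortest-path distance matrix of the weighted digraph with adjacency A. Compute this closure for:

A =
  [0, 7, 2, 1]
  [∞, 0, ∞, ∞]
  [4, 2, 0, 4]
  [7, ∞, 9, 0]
Closure =
  [0, 4, 2, 1]
  [∞, 0, ∞, ∞]
  [4, 2, 0, 4]
  [7, 11, 9, 0]

This is the Floyd-Warshall all-pairs shortest-path computation. For each intermediate vertex k = 0, 1, …, 3, update dist[i][j] ← min(dist[i][j], dist[i][k] + dist[k][j]). The final matrix gives, for each (i, j), the minimum total weight of any directed path from i to j (possibly empty when i = j).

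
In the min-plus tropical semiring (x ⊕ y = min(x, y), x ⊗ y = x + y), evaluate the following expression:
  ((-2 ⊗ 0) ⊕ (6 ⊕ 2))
((-2 ⊗ 0) ⊕ (6 ⊕ 2)) = -2

Expand innermost to outermost. Recall ⊕ takes the minimum of its arguments and ⊗ takes their sum. Working out the expression ((-2 ⊗ 0) ⊕ (6 ⊕ 2)) gives -2.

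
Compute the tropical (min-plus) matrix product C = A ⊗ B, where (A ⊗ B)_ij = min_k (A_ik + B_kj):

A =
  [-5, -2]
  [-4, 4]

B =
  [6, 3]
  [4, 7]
A ⊗ B =
  [1, -2]
  [2, -1]

Apply the min-plus product entry-by-entry:
  C[0][0] = min over k of (A[0][0] + B[0][0] = -5 + 6 = 1, A[0][1] + B[1][0] = -2 + 4 = 2) = 1 (attained at k = 0)
  C[0][1] = min over k of (A[0][0] + B[0][1] = -5 + 3 = -2, A[0][1] + B[1][1] = -2 + 7 = 5) = -2 (attained at k = 0)
  C[1][0] = min over k of (A[1][0] + B[0][0] = -4 + 6 = 2, A[1][1] + B[1][0] = 4 + 4 = 8) = 2 (attained at k = 0)
  C[1][1] = min over k of (A[1][0] + B[0][1] = -4 + 3 = -1, A[1][1] + B[1][1] = 4 + 7 = 11) = -1 (attained at k = 0)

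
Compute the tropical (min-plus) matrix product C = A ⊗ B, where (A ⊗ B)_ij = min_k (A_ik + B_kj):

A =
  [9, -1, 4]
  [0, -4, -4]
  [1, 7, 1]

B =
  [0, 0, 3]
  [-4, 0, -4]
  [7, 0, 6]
A ⊗ B =
  [-5, -1, -5]
  [-8, -4, -8]
  [1, 1, 3]

Apply the min-plus product entry-by-entry:
  C[0][0] = min over k of (A[0][0] + B[0][0] = 9 + 0 = 9, A[0][1] + B[1][0] = -1 + -4 = -5, A[0][2] + B[2][0] = 4 + 7 = 11) = -5 (attained at k = 1)
  C[0][1] = min over k of (A[0][0] + B[0][1] = 9 + 0 = 9, A[0][1] + B[1][1] = -1 + 0 = -1, A[0][2] + B[2][1] = 4 + 0 = 4) = -1 (attained at k = 1)
  C[0][2] = min over k of (A[0][0] + B[0][2] = 9 + 3 = 12, A[0][1] + B[1][2] = -1 + -4 = -5, A[0][2] + B[2][2] = 4 + 6 = 10) = -5 (attained at k = 1)
  C[1][0] = min over k of (A[1][0] + B[0][0] = 0 + 0 = 0, A[1][1] + B[1][0] = -4 + -4 = -8, A[1][2] + B[2][0] = -4 + 7 = 3) = -8 (attained at k = 1)
  C[1][1] = min over k of (A[1][0] + B[0][1] = 0 + 0 = 0, A[1][1] + B[1][1] = -4 + 0 = -4, A[1][2] + B[2][1] = -4 + 0 = -4) = -4 (attained at k = 1)
  C[1][2] = min over k of (A[1][0] + B[0][2] = 0 + 3 = 3, A[1][1] + B[1][2] = -4 + -4 = -8, A[1][2] + B[2][2] = -4 + 6 = 2) = -8 (attained at k = 1)
  C[2][0] = min over k of (A[2][0] + B[0][0] = 1 + 0 = 1, A[2][1] + B[1][0] = 7 + -4 = 3, A[2][2] + B[2][0] = 1 + 7 = 8) = 1 (attained at k = 0)
  C[2][1] = min over k of (A[2][0] + B[0][1] = 1 + 0 = 1, A[2][1] + B[1][1] = 7 + 0 = 7, A[2][2] + B[2][1] = 1 + 0 = 1) = 1 (attained at k = 0)
  C[2][2] = min over k of (A[2][0] + B[0][2] = 1 + 3 = 4, A[2][1] + B[1][2] = 7 + -4 = 3, A[2][2] + B[2][2] = 1 + 6 = 7) = 3 (attained at k = 1)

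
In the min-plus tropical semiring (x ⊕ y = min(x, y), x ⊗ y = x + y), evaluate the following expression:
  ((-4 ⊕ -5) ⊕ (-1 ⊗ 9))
((-4 ⊕ -5) ⊕ (-1 ⊗ 9)) = -5

Expand innermost to outermost. Recall ⊕ takes the minimum of its arguments and ⊗ takes their sum. Working out the expression ((-4 ⊕ -5) ⊕ (-1 ⊗ 9)) gives -5.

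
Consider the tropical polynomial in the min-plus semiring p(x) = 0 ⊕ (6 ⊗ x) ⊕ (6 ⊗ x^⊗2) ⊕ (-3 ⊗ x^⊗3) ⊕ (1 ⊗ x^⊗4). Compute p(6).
p(6) = 0

A tropical monomial a ⊗ x^⊗i evaluates to a + i · x. Evaluating each term at x = 6:
  Term 0 contributes 0 + 0 · 6 = 0
  Term 1 contributes 6 + 1 · 6 = 12
  Term 2 contributes 6 + 2 · 6 = 18
  Term 3 contributes -3 + 3 · 6 = 15
  Term 4 contributes 1 + 4 · 6 = 25
p(6) = ⊕ of these = min[0, 12, 18, 15, 25] = 0.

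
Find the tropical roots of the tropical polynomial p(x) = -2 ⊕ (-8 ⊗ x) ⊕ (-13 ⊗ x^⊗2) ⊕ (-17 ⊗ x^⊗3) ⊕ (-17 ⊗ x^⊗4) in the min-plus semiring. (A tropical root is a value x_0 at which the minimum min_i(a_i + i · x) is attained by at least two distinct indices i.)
Roots: {0, 4, 5, 6}

Each tropical root is a break point of the lower envelope of the lines y = a_i + i · x (there are 5 lines, with slopes 0, 1, ..., 4). Only the lines that attain the minimum somewhere contribute to roots; other lines are dominated. Here the surviving (envelope) indices are i = 4, i = 3, i = 2, i = 1, i = 0.
Intersections between consecutive envelope lines give the roots: for adjacent envelope indices i < j the intersection is x = (a_i − a_j) / (j − i). Reading off the sorted break points: {0, 4, 5, 6}.
Verification: at each break x_0, at least two indices attain the minimum of min_i(a_i + i · x_0).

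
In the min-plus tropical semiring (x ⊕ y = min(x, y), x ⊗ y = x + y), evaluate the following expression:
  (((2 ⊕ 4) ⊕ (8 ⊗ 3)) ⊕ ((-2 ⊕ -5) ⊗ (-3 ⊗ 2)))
(((2 ⊕ 4) ⊕ (8 ⊗ 3)) ⊕ ((-2 ⊕ -5) ⊗ (-3 ⊗ 2))) = -6

Expand innermost to outermost. Recall ⊕ takes the minimum of its arguments and ⊗ takes their sum. Working out the expression (((2 ⊕ 4) ⊕ (8 ⊗ 3)) ⊕ ((-2 ⊕ -5) ⊗ (-3 ⊗ 2))) gives -6.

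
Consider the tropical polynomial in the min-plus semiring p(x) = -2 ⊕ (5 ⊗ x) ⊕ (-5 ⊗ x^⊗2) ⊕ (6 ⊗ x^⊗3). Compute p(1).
p(1) = -3

A tropical monomial a ⊗ x^⊗i evaluates to a + i · x. Evaluating each term at x = 1:
  Term 0 contributes -2 + 0 · 1 = -2
  Term 1 contributes 5 + 1 · 1 = 6
  Term 2 contributes -5 + 2 · 1 = -3
  Term 3 contributes 6 + 3 · 1 = 9
p(1) = ⊕ of these = min[-2, 6, -3, 9] = -3.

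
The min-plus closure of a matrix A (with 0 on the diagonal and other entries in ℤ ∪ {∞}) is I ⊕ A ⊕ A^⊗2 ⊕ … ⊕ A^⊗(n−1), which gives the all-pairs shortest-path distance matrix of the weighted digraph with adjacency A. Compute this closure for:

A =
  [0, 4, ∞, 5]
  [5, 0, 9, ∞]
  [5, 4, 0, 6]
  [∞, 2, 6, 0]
Closure =
  [0, 4, 11, 5]
  [5, 0, 9, 10]
  [5, 4, 0, 6]
  [7, 2, 6, 0]

This is the Floyd-Warshall all-pairs shortest-path computation. For each intermediate vertex k = 0, 1, …, 3, update dist[i][j] ← min(dist[i][j], dist[i][k] + dist[k][j]). The final matrix gives, for each (i, j), the minimum total weight of any directed path from i to j (possibly empty when i = j).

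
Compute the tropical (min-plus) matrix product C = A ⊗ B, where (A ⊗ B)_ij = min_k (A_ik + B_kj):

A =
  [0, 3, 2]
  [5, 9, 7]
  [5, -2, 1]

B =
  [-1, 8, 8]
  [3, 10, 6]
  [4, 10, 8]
A ⊗ B =
  [-1, 8, 8]
  [4, 13, 13]
  [1, 8, 4]

Apply the min-plus product entry-by-entry:
  C[0][0] = min over k of (A[0][0] + B[0][0] = 0 + -1 = -1, A[0][1] + B[1][0] = 3 + 3 = 6, A[0][2] + B[2][0] = 2 + 4 = 6) = -1 (attained at k = 0)
  C[0][1] = min over k of (A[0][0] + B[0][1] = 0 + 8 = 8, A[0][1] + B[1][1] = 3 + 10 = 13, A[0][2] + B[2][1] = 2 + 10 = 12) = 8 (attained at k = 0)
  C[0][2] = min over k of (A[0][0] + B[0][2] = 0 + 8 = 8, A[0][1] + B[1][2] = 3 + 6 = 9, A[0][2] + B[2][2] = 2 + 8 = 10) = 8 (attained at k = 0)
  C[1][0] = min over k of (A[1][0] + B[0][0] = 5 + -1 = 4, A[1][1] + B[1][0] = 9 + 3 = 12, A[1][2] + B[2][0] = 7 + 4 = 11) = 4 (attained at k = 0)
  C[1][1] = min over k of (A[1][0] + B[0][1] = 5 + 8 = 13, A[1][1] + B[1][1] = 9 + 10 = 19, A[1][2] + B[2][1] = 7 + 10 = 17) = 13 (attained at k = 0)
  C[1][2] = min over k of (A[1][0] + B[0][2] = 5 + 8 = 13, A[1][1] + B[1][2] = 9 + 6 = 15, A[1][2] + B[2][2] = 7 + 8 = 15) = 13 (attained at k = 0)
  C[2][0] = min over k of (A[2][0] + B[0][0] = 5 + -1 = 4, A[2][1] + B[1][0] = -2 + 3 = 1, A[2][2] + B[2][0] = 1 + 4 = 5) = 1 (attained at k = 1)
  C[2][1] = min over k of (A[2][0] + B[0][1] = 5 + 8 = 13, A[2][1] + B[1][1] = -2 + 10 = 8, A[2][2] + B[2][1] = 1 + 10 = 11) = 8 (attained at k = 1)
  C[2][2] = min over k of (A[2][0] + B[0][2] = 5 + 8 = 13, A[2][1] + B[1][2] = -2 + 6 = 4, A[2][2] + B[2][2] = 1 + 8 = 9) = 4 (attained at k = 1)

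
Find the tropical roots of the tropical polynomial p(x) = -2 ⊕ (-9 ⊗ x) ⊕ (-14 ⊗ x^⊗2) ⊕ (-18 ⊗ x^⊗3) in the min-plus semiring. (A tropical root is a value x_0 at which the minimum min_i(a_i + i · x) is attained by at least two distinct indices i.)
Roots: {4, 5, 7}

Each tropical root is a break point of the lower envelope of the lines y = a_i + i · x (there are 4 lines, with slopes 0, 1, ..., 3). Only the lines that attain the minimum somewhere contribute to roots; other lines are dominated. Here the surviving (envelope) indices are i = 3, i = 2, i = 1, i = 0.
Intersections between consecutive envelope lines give the roots: for adjacent envelope indices i < j the intersection is x = (a_i − a_j) / (j − i). Reading off the sorted break points: {4, 5, 7}.
Verification: at each break x_0, at least two indices attain the minimum of min_i(a_i + i · x_0).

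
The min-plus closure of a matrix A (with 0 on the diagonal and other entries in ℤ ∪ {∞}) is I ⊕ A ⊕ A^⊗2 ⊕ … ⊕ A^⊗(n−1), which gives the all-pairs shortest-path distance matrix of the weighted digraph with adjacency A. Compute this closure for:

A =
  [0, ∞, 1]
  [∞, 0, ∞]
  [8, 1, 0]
Closure =
  [0, 2, 1]
  [∞, 0, ∞]
  [8, 1, 0]

This is the Floyd-Warshall all-pairs shortest-path computation. For each intermediate vertex k = 0, 1, …, 2, update dist[i][j] ← min(dist[i][j], dist[i][k] + dist[k][j]). The final matrix gives, for each (i, j), the minimum total weight of any directed path from i to j (possibly empty when i = j).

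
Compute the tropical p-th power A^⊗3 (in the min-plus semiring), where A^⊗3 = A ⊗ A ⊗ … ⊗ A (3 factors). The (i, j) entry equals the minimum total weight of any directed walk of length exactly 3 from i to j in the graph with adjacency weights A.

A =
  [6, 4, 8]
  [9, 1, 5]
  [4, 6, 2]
A^⊗3 =
  [13, 6, 10]
  [10, 3, 7]
  [8, 8, 6]

Each entry (A^⊗3)_ij equals the minimum over all length-3 walks i = v_0 → v_1 → … → v_3 = j of Σ_t A[v_t][v_{t+1}]. For example, for (i, j) = (0, 2) we minimise over 9 possible intermediate vertex sequences; the minimum is 10, attained along the walk 0 → 1 → 1 → 2.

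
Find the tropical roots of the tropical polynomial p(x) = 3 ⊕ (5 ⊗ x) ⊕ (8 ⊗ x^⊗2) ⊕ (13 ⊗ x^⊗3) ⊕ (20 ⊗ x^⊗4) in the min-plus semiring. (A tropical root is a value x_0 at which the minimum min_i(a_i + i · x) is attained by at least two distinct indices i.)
Roots: {-7, -5, -3, -2}

Each tropical root is a break point of the lower envelope of the lines y = a_i + i · x (there are 5 lines, with slopes 0, 1, ..., 4). Only the lines that attain the minimum somewhere contribute to roots; other lines are dominated. Here the surviving (envelope) indices are i = 4, i = 3, i = 2, i = 1, i = 0.
Intersections between consecutive envelope lines give the roots: for adjacent envelope indices i < j the intersection is x = (a_i − a_j) / (j − i). Reading off the sorted break points: {-7, -5, -3, -2}.
Verification: at each break x_0, at least two indices attain the minimum of min_i(a_i + i · x_0).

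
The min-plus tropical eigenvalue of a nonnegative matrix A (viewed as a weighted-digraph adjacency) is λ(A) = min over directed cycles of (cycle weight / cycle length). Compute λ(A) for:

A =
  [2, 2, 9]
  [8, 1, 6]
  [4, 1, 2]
λ(A) = 1

Enumerate directed cycles and compute their means (weight / length). Sample:
  cycle 0 → 0: weight = 2, length = 1, mean = 2/1 ≈ 2.000
  cycle 1 → 1: weight = 1, length = 1, mean = 1/1 ≈ 1.000
  cycle 2 → 2: weight = 2, length = 1, mean = 2/1 ≈ 2.000
  cycle 0 → 1 → 0: weight = 10, length = 2, mean = 10/2 ≈ 5.000
  cycle 0 → 2 → 0: weight = 13, length = 2, mean = 13/2 ≈ 6.500
  cycle 1 → 0 → 1: weight = 10, length = 2, mean = 10/2 ≈ 5.000
Minimum mean = 1.000, attained e.g. along the cycle 1 → 1 with weight 1 and length 1. So λ(A) = 1/1 = 1.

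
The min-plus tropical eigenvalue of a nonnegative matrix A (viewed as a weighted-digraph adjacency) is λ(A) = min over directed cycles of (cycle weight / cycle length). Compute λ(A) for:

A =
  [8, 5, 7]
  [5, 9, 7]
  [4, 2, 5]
λ(A) = 9/2

Enumerate directed cycles and compute their means (weight / length). Sample:
  cycle 0 → 0: weight = 8, length = 1, mean = 8/1 ≈ 8.000
  cycle 1 → 1: weight = 9, length = 1, mean = 9/1 ≈ 9.000
  cycle 2 → 2: weight = 5, length = 1, mean = 5/1 ≈ 5.000
  cycle 0 → 1 → 0: weight = 10, length = 2, mean = 10/2 ≈ 5.000
  cycle 0 → 2 → 0: weight = 11, length = 2, mean = 11/2 ≈ 5.500
  cycle 1 → 0 → 1: weight = 10, length = 2, mean = 10/2 ≈ 5.000
Minimum mean = 4.500, attained e.g. along the cycle 1 → 2 → 1 with weight 9 and length 2. So λ(A) = 9/2 = 9/2.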